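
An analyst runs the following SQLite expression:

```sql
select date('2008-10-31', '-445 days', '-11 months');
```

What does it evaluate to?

Applying '-445 days' to 2008-10-31: counting 445 days back gives 2007-08-13.
Adding -11 months to 2007-08-13 gives 2006-09-13.

2006-09-13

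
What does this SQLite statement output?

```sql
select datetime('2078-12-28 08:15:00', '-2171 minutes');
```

2078-12-26 20:04:00

2171 minutes = 36h 11m; -2171 minutes from 2078-12-28 08:15:00 is 2078-12-26 20:04:00 (crosses midnight).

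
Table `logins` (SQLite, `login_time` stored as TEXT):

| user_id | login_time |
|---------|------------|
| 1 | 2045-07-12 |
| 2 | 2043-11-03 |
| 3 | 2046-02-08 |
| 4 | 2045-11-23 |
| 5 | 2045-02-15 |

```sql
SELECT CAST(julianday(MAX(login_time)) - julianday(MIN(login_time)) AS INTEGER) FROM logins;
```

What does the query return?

MIN = 2043-11-03, MAX = 2046-02-08.
27 days remain in November 2043 after the 3rd (30 − 3).
Full months from December 2043 through January 2046 contribute their day counts.
Then 8 days into February 2046.
Total: 27 + 31 + 31 + 29 + 31 + 30 + 31 + 30 + 31 + 31 + 30 + 31 + 30 + 31 + 31 + 28 + 31 + 30 + 31 + 30 + 31 + 31 + 30 + 31 + 30 + 31 + 31 + 8 = 828.

828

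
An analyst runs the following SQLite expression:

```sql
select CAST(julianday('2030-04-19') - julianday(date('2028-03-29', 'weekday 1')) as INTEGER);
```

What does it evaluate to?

746

`weekday 1` advances to the next Monday; 2028-03-29 is a Wednesday, so it moves forward to 2028-04-03.
27 days remain in April 2028 after the 3rd (30 − 3).
Full months from May 2028 through March 2030 contribute their day counts.
Then 19 days into April 2030.
Total: 27 + 31 + 30 + 31 + 31 + 30 + 31 + 30 + 31 + 31 + 28 + 31 + 30 + 31 + 30 + 31 + 31 + 30 + 31 + 30 + 31 + 31 + 28 + 31 + 19 = 746.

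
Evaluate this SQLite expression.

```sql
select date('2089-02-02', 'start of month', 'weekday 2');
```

2089-02-01

`start of month` rewinds 2089-02-02 to 2089-02-01.
`weekday 2` advances to the next Tuesday; 2089-02-01 is already a Tuesday, so it stays at 2089-02-01.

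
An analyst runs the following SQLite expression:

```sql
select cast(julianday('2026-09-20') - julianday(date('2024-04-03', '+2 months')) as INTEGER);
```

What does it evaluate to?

Adding +2 months to 2024-04-03 gives 2024-06-03.
27 days remain in June 2024 after the 3rd (30 − 3).
Full months from July 2024 through August 2026 contribute their day counts.
Then 20 days into September 2026.
Total: 27 + 31 + 31 + 30 + 31 + 30 + 31 + 31 + 28 + 31 + 30 + 31 + 30 + 31 + 31 + 30 + 31 + 30 + 31 + 31 + 28 + 31 + 30 + 31 + 30 + 31 + 31 + 20 = 839.

839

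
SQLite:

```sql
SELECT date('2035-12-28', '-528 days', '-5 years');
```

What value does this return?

Applying '-528 days' to 2035-12-28: counting 528 days back gives 2034-07-18.
Adding -5 years to 2034-07-18 gives 2029-07-18.

2029-07-18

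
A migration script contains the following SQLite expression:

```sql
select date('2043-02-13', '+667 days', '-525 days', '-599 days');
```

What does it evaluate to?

2041-11-13

Applying '+667 days' to 2043-02-13: counting 667 days forward gives 2044-12-11.
Applying '-525 days' to 2044-12-11: counting 525 days back gives 2043-07-05.
Applying '-599 days' to 2043-07-05: counting 599 days back gives 2041-11-13.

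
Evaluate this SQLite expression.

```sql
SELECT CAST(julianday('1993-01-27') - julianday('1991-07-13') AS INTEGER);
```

18 days remain in July 1991 after the 13th (31 − 13).
Full months from August 1991 through December 1992 contribute their day counts.
Then 27 days into January 1993.
Total: 18 + 31 + 30 + 31 + 30 + 31 + 31 + 29 + 31 + 30 + 31 + 30 + 31 + 31 + 30 + 31 + 30 + 31 + 27 = 564.

564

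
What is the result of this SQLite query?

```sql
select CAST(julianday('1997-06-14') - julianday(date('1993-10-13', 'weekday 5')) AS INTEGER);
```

`weekday 5` advances to the next Friday; 1993-10-13 is a Wednesday, so it moves forward to 1993-10-15.
16 days remain in October 1993 after the 15th (31 − 15).
Full months from November 1993 through May 1997 contribute their day counts.
Then 14 days into June 1997.
Total: 16 + 30 + 31 + 31 + 28 + 31 + 30 + 31 + 30 + 31 + 31 + 30 + 31 + 30 + 31 + 31 + 28 + 31 + 30 + 31 + 30 + 31 + 31 + 30 + 31 + 30 + 31 + 31 + 29 + 31 + 30 + 31 + 30 + 31 + 31 + 30 + 31 + 30 + 31 + 31 + 28 + 31 + 30 + 31 + 14 = 1338.

1338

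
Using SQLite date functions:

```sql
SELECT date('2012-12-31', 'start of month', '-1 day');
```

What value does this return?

2012-11-30

`start of month` rewinds 2012-12-31 to 2012-12-01.
Going back 1 day from 2012-12-01 reaches 2012-11-30 (last day of November, 30 days).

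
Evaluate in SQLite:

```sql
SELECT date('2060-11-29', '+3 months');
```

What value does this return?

2061-03-01

Adding +3 months to 2060-11-29 targets 2061-02-29. February 2061 has only 28 days, so SQLite normalizes the 1-day overflow forward to 2061-03-01.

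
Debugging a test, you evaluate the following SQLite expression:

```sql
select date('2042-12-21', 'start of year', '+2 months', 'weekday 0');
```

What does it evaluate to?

`start of year` rewinds 2042-12-21 to 2042-01-01.
Adding +2 months to 2042-01-01 gives 2042-03-01.
`weekday 0` advances to the next Sunday; 2042-03-01 is a Saturday, so it moves forward to 2042-03-02.

2042-03-02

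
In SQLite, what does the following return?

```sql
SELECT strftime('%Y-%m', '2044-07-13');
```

`%Y-%m` extracts the year-month: 2044-07.

2044-07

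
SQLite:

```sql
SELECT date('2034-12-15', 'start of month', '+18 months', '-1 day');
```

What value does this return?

2036-05-31

`start of month` rewinds 2034-12-15 to 2034-12-01.
Adding +18 months to 2034-12-01 gives 2036-06-01.
Going back 1 day from 2036-06-01 reaches 2036-05-31 (last day of May, 31 days).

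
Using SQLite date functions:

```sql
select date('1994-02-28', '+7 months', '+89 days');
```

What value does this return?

1994-12-26

Adding +7 months to 1994-02-28 gives 1994-09-28.
Applying '+89 days' to 1994-09-28: counting 89 days forward gives 1994-12-26.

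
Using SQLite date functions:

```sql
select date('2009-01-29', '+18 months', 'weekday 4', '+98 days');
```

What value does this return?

2010-11-04

Adding +18 months to 2009-01-29 gives 2010-07-29.
`weekday 4` advances to the next Thursday; 2010-07-29 is already a Thursday, so it stays at 2010-07-29.
Applying '+98 days' to 2010-07-29: counting 98 days forward gives 2010-11-04.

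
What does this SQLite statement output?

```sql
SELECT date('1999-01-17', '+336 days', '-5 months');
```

Applying '+336 days' to 1999-01-17: counting 336 days forward gives 1999-12-19.
Adding -5 months to 1999-12-19 gives 1999-07-19.

1999-07-19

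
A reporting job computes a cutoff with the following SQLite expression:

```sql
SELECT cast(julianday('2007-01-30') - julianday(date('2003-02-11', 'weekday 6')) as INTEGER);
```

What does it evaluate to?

`weekday 6` advances to the next Saturday; 2003-02-11 is a Tuesday, so it moves forward to 2003-02-15.
13 days remain in February 2003 after the 15th (28 − 15).
Full months from March 2003 through December 2006 contribute their day counts.
Then 30 days into January 2007.
Total: 13 + 31 + 30 + 31 + 30 + 31 + 31 + 30 + 31 + 30 + 31 + 31 + 29 + 31 + 30 + 31 + 30 + 31 + 31 + 30 + 31 + 30 + 31 + 31 + 28 + 31 + 30 + 31 + 30 + 31 + 31 + 30 + 31 + 30 + 31 + 31 + 28 + 31 + 30 + 31 + 30 + 31 + 31 + 30 + 31 + 30 + 31 + 30 = 1445.

1445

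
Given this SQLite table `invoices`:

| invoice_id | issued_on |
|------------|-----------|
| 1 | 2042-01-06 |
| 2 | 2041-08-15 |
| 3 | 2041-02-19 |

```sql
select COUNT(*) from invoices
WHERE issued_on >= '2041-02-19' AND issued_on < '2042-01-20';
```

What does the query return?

3

Rows in [2041-02-19, 2042-01-20): 2042-01-06, 2041-08-15, 2041-02-19 → 3 rows.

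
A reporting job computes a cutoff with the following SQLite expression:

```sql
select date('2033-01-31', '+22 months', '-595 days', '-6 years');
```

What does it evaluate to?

2027-04-15

Adding +22 months to 2033-01-31 targets 2034-11-31. November 2034 has only 30 days, so SQLite normalizes the 1-day overflow forward to 2034-12-01.
Applying '-595 days' to 2034-12-01: counting 595 days back gives 2033-04-15.
Adding -6 years to 2033-04-15 gives 2027-04-15.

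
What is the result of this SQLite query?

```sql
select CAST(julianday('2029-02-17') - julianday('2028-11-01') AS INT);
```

29 days remain in November 2028 after the 1st (30 − 1).
December 2028: 31 days.
January 2029: 31 days.
Then 17 days into February 2029.
Total: 29 + 31 + 31 + 17 = 108.

108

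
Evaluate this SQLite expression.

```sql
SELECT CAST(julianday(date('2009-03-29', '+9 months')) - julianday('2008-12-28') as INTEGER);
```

Adding +9 months to 2009-03-29 gives 2009-12-29.
3 days remain in December 2008 after the 28th (31 − 28).
Full months from January 2009 through November 2009 contribute their day counts.
Then 29 days into December 2009.
Total: 3 + 31 + 28 + 31 + 30 + 31 + 30 + 31 + 31 + 30 + 31 + 30 + 29 = 366.

366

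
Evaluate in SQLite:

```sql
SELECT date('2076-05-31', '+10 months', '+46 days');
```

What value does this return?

Adding +10 months to 2076-05-31 gives 2077-03-31.
Applying '+46 days' to 2077-03-31: counting 46 days forward gives 2077-05-16.

2077-05-16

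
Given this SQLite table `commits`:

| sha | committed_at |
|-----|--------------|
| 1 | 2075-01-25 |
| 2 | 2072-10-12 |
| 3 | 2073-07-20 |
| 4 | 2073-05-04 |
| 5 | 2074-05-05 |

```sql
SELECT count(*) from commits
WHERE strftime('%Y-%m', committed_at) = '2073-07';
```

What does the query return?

Rows with year-month 2073-07: 2073-07-20 → 1.

1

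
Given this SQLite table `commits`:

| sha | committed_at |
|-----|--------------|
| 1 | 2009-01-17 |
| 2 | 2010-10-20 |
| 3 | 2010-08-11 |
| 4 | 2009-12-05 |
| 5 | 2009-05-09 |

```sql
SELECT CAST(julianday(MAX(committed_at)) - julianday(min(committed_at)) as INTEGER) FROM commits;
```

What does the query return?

641

MIN = 2009-01-17, MAX = 2010-10-20.
14 days remain in January 2009 after the 17th (31 − 17).
Full months from February 2009 through September 2010 contribute their day counts.
Then 20 days into October 2010.
Total: 14 + 28 + 31 + 30 + 31 + 30 + 31 + 31 + 30 + 31 + 30 + 31 + 31 + 28 + 31 + 30 + 31 + 30 + 31 + 31 + 30 + 20 = 641.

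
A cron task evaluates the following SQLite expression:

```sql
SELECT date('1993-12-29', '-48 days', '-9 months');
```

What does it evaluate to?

1993-02-11

Applying '-48 days' to 1993-12-29: counting 48 days back gives 1993-11-11.
Adding -9 months to 1993-11-11 gives 1993-02-11.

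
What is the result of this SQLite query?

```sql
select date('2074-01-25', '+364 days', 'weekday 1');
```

2075-01-28

Applying '+364 days' to 2074-01-25: counting 364 days forward gives 2075-01-24.
`weekday 1` advances to the next Monday; 2075-01-24 is a Thursday, so it moves forward to 2075-01-28.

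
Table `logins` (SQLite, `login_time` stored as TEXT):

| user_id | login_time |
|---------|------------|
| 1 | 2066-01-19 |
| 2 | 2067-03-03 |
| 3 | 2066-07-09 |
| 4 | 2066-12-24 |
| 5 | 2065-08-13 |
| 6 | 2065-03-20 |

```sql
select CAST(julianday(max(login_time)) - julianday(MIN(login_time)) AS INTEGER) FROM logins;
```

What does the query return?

MIN = 2065-03-20, MAX = 2067-03-03.
11 days remain in March 2065 after the 20th (31 − 20).
Full months from April 2065 through February 2067 contribute their day counts.
Then 3 days into March 2067.
Total: 11 + 30 + 31 + 30 + 31 + 31 + 30 + 31 + 30 + 31 + 31 + 28 + 31 + 30 + 31 + 30 + 31 + 31 + 30 + 31 + 30 + 31 + 31 + 28 + 3 = 713.

713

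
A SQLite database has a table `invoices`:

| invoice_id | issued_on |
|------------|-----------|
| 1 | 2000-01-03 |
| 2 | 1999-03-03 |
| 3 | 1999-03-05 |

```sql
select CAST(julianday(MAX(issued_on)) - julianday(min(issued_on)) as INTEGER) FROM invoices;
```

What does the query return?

306

MIN = 1999-03-03, MAX = 2000-01-03.
28 days remain in March 1999 after the 3rd (31 − 3).
Full months from April 1999 through December 1999 contribute their day counts.
Then 3 days into January 2000.
Total: 28 + 30 + 31 + 30 + 31 + 31 + 30 + 31 + 30 + 31 + 3 = 306.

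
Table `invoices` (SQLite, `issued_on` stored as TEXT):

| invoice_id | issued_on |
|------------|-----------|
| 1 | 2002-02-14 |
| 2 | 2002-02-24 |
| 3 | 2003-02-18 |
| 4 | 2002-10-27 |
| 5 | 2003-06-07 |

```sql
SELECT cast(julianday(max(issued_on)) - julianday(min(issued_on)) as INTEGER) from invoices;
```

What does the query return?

478

MIN = 2002-02-14, MAX = 2003-06-07.
14 days remain in February 2002 after the 14th (28 − 14).
Full months from March 2002 through May 2003 contribute their day counts.
Then 7 days into June 2003.
Total: 14 + 31 + 30 + 31 + 30 + 31 + 31 + 30 + 31 + 30 + 31 + 31 + 28 + 31 + 30 + 31 + 7 = 478.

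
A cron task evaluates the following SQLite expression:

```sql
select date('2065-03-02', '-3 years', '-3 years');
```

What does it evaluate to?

Adding -3 years to 2065-03-02 gives 2062-03-02.
Adding -3 years to 2062-03-02 gives 2059-03-02.

2059-03-02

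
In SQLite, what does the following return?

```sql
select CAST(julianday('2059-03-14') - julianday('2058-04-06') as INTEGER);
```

342

24 days remain in April 2058 after the 6th (30 − 6).
Full months from May 2058 through February 2059 contribute their day counts.
Then 14 days into March 2059.
Total: 24 + 31 + 30 + 31 + 31 + 30 + 31 + 30 + 31 + 31 + 28 + 14 = 342.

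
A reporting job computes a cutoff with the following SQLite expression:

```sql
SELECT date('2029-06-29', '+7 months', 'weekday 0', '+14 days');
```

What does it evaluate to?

Adding +7 months to 2029-06-29 gives 2030-01-29.
`weekday 0` advances to the next Sunday; 2030-01-29 is a Tuesday, so it moves forward to 2030-02-03.
Advancing 14 more days within February lands on 2030-02-17.

2030-02-17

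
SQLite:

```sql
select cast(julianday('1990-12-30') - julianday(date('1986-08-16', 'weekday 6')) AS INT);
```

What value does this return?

1597

`weekday 6` advances to the next Saturday; 1986-08-16 is already a Saturday, so it stays at 1986-08-16.
15 days remain in August 1986 after the 16th (31 − 16).
Full months from September 1986 through November 1990 contribute their day counts.
Then 30 days into December 1990.
Total: 15 + 30 + 31 + 30 + 31 + 31 + 28 + 31 + 30 + 31 + 30 + 31 + 31 + 30 + 31 + 30 + 31 + 31 + 29 + 31 + 30 + 31 + 30 + 31 + 31 + 30 + 31 + 30 + 31 + 31 + 28 + 31 + 30 + 31 + 30 + 31 + 31 + 30 + 31 + 30 + 31 + 31 + 28 + 31 + 30 + 31 + 30 + 31 + 31 + 30 + 31 + 30 + 30 = 1597.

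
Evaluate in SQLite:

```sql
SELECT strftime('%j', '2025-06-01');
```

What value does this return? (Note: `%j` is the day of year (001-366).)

Day-of-year for 2025-06-01: days since 2025-01-01 inclusive = 152, zero-padded to 152.

152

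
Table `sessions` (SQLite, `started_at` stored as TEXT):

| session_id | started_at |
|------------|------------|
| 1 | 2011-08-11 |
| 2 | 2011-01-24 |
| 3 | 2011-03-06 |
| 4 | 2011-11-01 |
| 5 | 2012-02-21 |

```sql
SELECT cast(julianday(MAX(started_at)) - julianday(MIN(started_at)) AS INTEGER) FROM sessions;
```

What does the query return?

393

MIN = 2011-01-24, MAX = 2012-02-21.
7 days remain in January 2011 after the 24th (31 − 24).
Full months from February 2011 through January 2012 contribute their day counts.
Then 21 days into February 2012.
Total: 7 + 28 + 31 + 30 + 31 + 30 + 31 + 31 + 30 + 31 + 30 + 31 + 31 + 21 = 393.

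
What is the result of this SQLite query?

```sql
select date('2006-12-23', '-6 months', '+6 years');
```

2012-06-23

Adding -6 months to 2006-12-23 gives 2006-06-23.
Adding +6 years to 2006-06-23 gives 2012-06-23.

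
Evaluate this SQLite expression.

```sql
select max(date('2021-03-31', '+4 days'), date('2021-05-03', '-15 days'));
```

date('2021-03-31', '+4 days') → 2021-04-04.
date('2021-05-03', '-15 days') → 2021-04-18.
Later of the two is 2021-04-18.

2021-04-18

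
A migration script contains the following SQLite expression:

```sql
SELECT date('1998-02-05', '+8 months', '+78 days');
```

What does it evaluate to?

Adding +8 months to 1998-02-05 gives 1998-10-05.
Applying '+78 days' to 1998-10-05: counting 78 days forward gives 1998-12-22.

1998-12-22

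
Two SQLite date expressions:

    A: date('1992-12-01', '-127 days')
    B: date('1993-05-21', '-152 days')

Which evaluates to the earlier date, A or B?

A = 1992-07-27.
B = 1992-12-20.
A is earlier.

A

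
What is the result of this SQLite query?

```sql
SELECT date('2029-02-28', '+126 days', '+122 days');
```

Applying '+126 days' to 2029-02-28: counting 126 days forward gives 2029-07-04.
Applying '+122 days' to 2029-07-04: counting 122 days forward gives 2029-11-03.

2029-11-03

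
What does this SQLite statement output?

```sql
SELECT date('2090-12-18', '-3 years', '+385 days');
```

2089-01-06

Adding -3 years to 2090-12-18 gives 2087-12-18.
Applying '+385 days' to 2087-12-18: counting 385 days forward gives 2089-01-06.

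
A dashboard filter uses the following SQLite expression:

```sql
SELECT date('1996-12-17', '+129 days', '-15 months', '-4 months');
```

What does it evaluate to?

1995-09-25

Applying '+129 days' to 1996-12-17: counting 129 days forward gives 1997-04-25.
Adding -15 months to 1997-04-25 gives 1996-01-25.
Adding -4 months to 1996-01-25 gives 1995-09-25.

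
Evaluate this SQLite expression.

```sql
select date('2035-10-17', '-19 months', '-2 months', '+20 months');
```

Adding -19 months to 2035-10-17 gives 2034-03-17.
Adding -2 months to 2034-03-17 gives 2034-01-17.
Adding +20 months to 2034-01-17 gives 2035-09-17.

2035-09-17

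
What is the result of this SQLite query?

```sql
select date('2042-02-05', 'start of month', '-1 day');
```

`start of month` rewinds 2042-02-05 to 2042-02-01.
Going back 1 day from 2042-02-01 reaches 2042-01-31 (last day of January, 31 days).

2042-01-31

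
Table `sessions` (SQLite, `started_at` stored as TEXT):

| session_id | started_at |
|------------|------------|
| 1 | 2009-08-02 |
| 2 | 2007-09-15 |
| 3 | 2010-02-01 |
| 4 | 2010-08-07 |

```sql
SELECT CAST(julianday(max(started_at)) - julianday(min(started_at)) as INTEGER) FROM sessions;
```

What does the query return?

MIN = 2007-09-15, MAX = 2010-08-07.
15 days remain in September 2007 after the 15th (30 − 15).
Full months from October 2007 through July 2010 contribute their day counts.
Then 7 days into August 2010.
Total: 15 + 31 + 30 + 31 + 31 + 29 + 31 + 30 + 31 + 30 + 31 + 31 + 30 + 31 + 30 + 31 + 31 + 28 + 31 + 30 + 31 + 30 + 31 + 31 + 30 + 31 + 30 + 31 + 31 + 28 + 31 + 30 + 31 + 30 + 31 + 7 = 1057.

1057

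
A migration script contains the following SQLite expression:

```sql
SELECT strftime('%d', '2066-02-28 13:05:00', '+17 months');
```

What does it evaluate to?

28

First apply '+17 months': 2066-02-28 13:05:00 → 2067-07-28 13:05:00.
`%d` extracts the 2-digit day of month: 28.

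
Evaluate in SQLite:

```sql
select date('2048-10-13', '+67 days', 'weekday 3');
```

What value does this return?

Applying '+67 days' to 2048-10-13: counting 67 days forward gives 2048-12-19.
`weekday 3` advances to the next Wednesday; 2048-12-19 is a Saturday, so it moves forward to 2048-12-23.

2048-12-23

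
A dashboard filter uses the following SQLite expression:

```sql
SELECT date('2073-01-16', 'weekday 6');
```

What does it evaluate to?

`weekday 6` advances to the next Saturday; 2073-01-16 is a Monday, so it moves forward to 2073-01-21.

2073-01-21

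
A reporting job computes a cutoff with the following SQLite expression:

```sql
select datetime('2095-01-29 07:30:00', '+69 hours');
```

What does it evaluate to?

2095-02-01 04:30:00

+69 hours from 2095-01-29 07:30:00 is 2095-02-01 04:30:00 (crosses midnight).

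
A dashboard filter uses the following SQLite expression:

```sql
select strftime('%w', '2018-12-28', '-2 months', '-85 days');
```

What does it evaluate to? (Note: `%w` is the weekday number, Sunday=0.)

6

First apply '-2 months', '-85 days': 2018-12-28 → 2018-08-04.
2018-08-04 is a Saturday; with Sunday=0 that is 6.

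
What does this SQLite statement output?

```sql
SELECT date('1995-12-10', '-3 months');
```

Adding -3 months to 1995-12-10 gives 1995-09-10.

1995-09-10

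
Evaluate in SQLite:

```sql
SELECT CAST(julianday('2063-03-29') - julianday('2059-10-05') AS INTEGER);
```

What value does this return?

26 days remain in October 2059 after the 5th (31 − 5).
Full months from November 2059 through February 2063 contribute their day counts.
Then 29 days into March 2063.
Total: 26 + 30 + 31 + 31 + 29 + 31 + 30 + 31 + 30 + 31 + 31 + 30 + 31 + 30 + 31 + 31 + 28 + 31 + 30 + 31 + 30 + 31 + 31 + 30 + 31 + 30 + 31 + 31 + 28 + 31 + 30 + 31 + 30 + 31 + 31 + 30 + 31 + 30 + 31 + 31 + 28 + 29 = 1271.

1271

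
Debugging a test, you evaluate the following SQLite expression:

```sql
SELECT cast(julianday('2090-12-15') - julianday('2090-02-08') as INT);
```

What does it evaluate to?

20 days remain in February 2090 after the 8th (28 − 8).
Full months from March 2090 through November 2090 contribute their day counts.
Then 15 days into December 2090.
Total: 20 + 31 + 30 + 31 + 30 + 31 + 31 + 30 + 31 + 30 + 15 = 310.

310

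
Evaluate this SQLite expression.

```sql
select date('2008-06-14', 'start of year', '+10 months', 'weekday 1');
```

2008-11-03

`start of year` rewinds 2008-06-14 to 2008-01-01.
Adding +10 months to 2008-01-01 gives 2008-11-01.
`weekday 1` advances to the next Monday; 2008-11-01 is a Saturday, so it moves forward to 2008-11-03.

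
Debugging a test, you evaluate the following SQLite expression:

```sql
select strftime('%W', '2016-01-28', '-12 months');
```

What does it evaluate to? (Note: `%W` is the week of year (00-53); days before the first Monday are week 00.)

04

First apply '-12 months': 2016-01-28 → 2015-01-28.
2015-01-28 is a Wednesday. SQLite's %W counts Mondays since the year started; the result is 04.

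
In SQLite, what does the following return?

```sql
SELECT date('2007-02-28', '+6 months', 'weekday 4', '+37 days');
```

Adding +6 months to 2007-02-28 gives 2007-08-28.
`weekday 4` advances to the next Thursday; 2007-08-28 is a Tuesday, so it moves forward to 2007-08-30.
August 2007 has 31 days; 1 remain after the 30th, so 2 days reach 2007-09-01.
September 2007 has 30 days; 29 remain after the 1st, so 30 days reach 2007-10-01.
Advancing 5 more days within October lands on 2007-10-06.

2007-10-06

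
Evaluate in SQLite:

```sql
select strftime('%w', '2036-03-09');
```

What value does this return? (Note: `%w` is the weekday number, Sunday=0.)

0

2036-03-09 is a Sunday; with Sunday=0 that is 0.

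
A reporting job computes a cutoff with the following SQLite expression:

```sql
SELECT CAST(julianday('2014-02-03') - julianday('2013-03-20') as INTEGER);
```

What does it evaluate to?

11 days remain in March 2013 after the 20th (31 − 20).
Full months from April 2013 through January 2014 contribute their day counts.
Then 3 days into February 2014.
Total: 11 + 30 + 31 + 30 + 31 + 31 + 30 + 31 + 30 + 31 + 31 + 3 = 320.

320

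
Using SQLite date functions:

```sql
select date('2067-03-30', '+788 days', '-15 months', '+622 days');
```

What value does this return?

2069-11-09

Applying '+788 days' to 2067-03-30: counting 788 days forward gives 2069-05-26.
Adding -15 months to 2069-05-26 gives 2068-02-26.
Applying '+622 days' to 2068-02-26: counting 622 days forward gives 2069-11-09.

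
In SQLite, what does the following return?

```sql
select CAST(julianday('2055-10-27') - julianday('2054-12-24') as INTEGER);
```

307

7 days remain in December 2054 after the 24th (31 − 24).
Full months from January 2055 through September 2055 contribute their day counts.
Then 27 days into October 2055.
Total: 7 + 31 + 28 + 31 + 30 + 31 + 30 + 31 + 31 + 30 + 27 = 307.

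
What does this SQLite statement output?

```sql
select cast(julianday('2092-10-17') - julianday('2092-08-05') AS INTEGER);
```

73

26 days remain in August 2092 after the 5th (31 − 5).
September 2092: 30 days.
Then 17 days into October 2092.
Total: 26 + 30 + 17 = 73.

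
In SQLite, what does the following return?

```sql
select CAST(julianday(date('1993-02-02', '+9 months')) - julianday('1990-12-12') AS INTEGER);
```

1056

Adding +9 months to 1993-02-02 gives 1993-11-02.
19 days remain in December 1990 after the 12th (31 − 12).
Full months from January 1991 through October 1993 contribute their day counts.
Then 2 days into November 1993.
Total: 19 + 31 + 28 + 31 + 30 + 31 + 30 + 31 + 31 + 30 + 31 + 30 + 31 + 31 + 29 + 31 + 30 + 31 + 30 + 31 + 31 + 30 + 31 + 30 + 31 + 31 + 28 + 31 + 30 + 31 + 30 + 31 + 31 + 30 + 31 + 2 = 1056.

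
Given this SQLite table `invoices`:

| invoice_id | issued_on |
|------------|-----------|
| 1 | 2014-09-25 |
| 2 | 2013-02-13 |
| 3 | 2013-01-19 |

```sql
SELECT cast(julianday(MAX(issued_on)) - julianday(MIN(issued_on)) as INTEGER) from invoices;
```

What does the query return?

614

MIN = 2013-01-19, MAX = 2014-09-25.
12 days remain in January 2013 after the 19th (31 − 19).
Full months from February 2013 through August 2014 contribute their day counts.
Then 25 days into September 2014.
Total: 12 + 28 + 31 + 30 + 31 + 30 + 31 + 31 + 30 + 31 + 30 + 31 + 31 + 28 + 31 + 30 + 31 + 30 + 31 + 31 + 25 = 614.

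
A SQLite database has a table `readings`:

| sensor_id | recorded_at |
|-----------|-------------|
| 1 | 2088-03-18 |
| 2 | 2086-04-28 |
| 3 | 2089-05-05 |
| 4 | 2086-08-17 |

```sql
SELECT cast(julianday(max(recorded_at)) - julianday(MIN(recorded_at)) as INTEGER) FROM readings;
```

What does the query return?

1103

MIN = 2086-04-28, MAX = 2089-05-05.
2 days remain in April 2086 after the 28th (30 − 28).
Full months from May 2086 through April 2089 contribute their day counts.
Then 5 days into May 2089.
Total: 2 + 31 + 30 + 31 + 31 + 30 + 31 + 30 + 31 + 31 + 28 + 31 + 30 + 31 + 30 + 31 + 31 + 30 + 31 + 30 + 31 + 31 + 29 + 31 + 30 + 31 + 30 + 31 + 31 + 30 + 31 + 30 + 31 + 31 + 28 + 31 + 30 + 5 = 1103.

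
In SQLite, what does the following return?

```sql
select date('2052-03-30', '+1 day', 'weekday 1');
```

2052-04-01

Advancing 1 more day within March lands on 2052-03-31.
`weekday 1` advances to the next Monday; 2052-03-31 is a Sunday, so it moves forward to 2052-04-01.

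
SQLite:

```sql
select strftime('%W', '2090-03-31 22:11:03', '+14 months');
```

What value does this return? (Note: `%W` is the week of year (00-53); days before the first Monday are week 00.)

First apply '+14 months': 2090-03-31 22:11:03 → 2091-05-31 22:11:03.
2091-05-31 is a Thursday. SQLite's %W counts Mondays since the year started; the result is 22.

22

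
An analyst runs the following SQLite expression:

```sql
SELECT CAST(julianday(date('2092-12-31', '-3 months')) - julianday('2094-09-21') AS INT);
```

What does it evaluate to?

Adding -3 months to 2092-12-31 targets 2092-09-31. September 2092 has only 30 days, so SQLite normalizes the 1-day overflow forward to 2092-10-01.
30 days remain in October 2092 after the 1st (31 − 1).
Full months from November 2092 through August 2094 contribute their day counts.
Then 21 days into September 2094.
Total: 30 + 30 + 31 + 31 + 28 + 31 + 30 + 31 + 30 + 31 + 31 + 30 + 31 + 30 + 31 + 31 + 28 + 31 + 30 + 31 + 30 + 31 + 31 + 21 = 720.
The subtraction is earlier − later, so the result is −720 → -720.

-720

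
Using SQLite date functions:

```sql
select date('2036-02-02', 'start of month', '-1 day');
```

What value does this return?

`start of month` rewinds 2036-02-02 to 2036-02-01.
Going back 1 day from 2036-02-01 reaches 2036-01-31 (last day of January, 31 days).

2036-01-31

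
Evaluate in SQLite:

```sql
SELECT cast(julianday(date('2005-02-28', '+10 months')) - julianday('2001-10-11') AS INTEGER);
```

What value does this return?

Adding +10 months to 2005-02-28 gives 2005-12-28.
20 days remain in October 2001 after the 11th (31 − 11).
Full months from November 2001 through November 2005 contribute their day counts.
Then 28 days into December 2005.
Total: 20 + 30 + 31 + 31 + 28 + 31 + 30 + 31 + 30 + 31 + 31 + 30 + 31 + 30 + 31 + 31 + 28 + 31 + 30 + 31 + 30 + 31 + 31 + 30 + 31 + 30 + 31 + 31 + 29 + 31 + 30 + 31 + 30 + 31 + 31 + 30 + 31 + 30 + 31 + 31 + 28 + 31 + 30 + 31 + 30 + 31 + 31 + 30 + 31 + 30 + 28 = 1539.

1539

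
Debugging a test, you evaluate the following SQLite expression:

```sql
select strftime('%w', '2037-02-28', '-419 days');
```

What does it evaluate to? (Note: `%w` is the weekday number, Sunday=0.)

First apply '-419 days': 2037-02-28 → 2036-01-06.
2036-01-06 is a Sunday; with Sunday=0 that is 0.

0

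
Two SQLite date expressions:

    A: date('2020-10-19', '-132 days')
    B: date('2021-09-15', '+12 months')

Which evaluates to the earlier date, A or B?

A

A = 2020-06-09.
B = 2022-09-15.
A is earlier.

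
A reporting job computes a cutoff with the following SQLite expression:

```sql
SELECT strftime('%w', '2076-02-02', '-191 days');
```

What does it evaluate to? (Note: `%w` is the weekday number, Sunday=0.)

First apply '-191 days': 2076-02-02 → 2075-07-26.
2075-07-26 is a Friday; with Sunday=0 that is 5.

5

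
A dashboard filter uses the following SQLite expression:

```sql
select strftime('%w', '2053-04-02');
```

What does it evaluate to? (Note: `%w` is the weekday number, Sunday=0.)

2053-04-02 is a Wednesday; with Sunday=0 that is 3.

3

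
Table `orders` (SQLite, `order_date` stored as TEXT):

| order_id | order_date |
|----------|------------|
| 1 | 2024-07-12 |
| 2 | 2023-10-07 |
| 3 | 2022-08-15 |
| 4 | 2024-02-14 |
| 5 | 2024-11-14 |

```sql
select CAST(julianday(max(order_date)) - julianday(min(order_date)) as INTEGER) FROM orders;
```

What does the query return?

MIN = 2022-08-15, MAX = 2024-11-14.
16 days remain in August 2022 after the 15th (31 − 15).
Full months from September 2022 through October 2024 contribute their day counts.
Then 14 days into November 2024.
Total: 16 + 30 + 31 + 30 + 31 + 31 + 28 + 31 + 30 + 31 + 30 + 31 + 31 + 30 + 31 + 30 + 31 + 31 + 29 + 31 + 30 + 31 + 30 + 31 + 31 + 30 + 31 + 14 = 822.

822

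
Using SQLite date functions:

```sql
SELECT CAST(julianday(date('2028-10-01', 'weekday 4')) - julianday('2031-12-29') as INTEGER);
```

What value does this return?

`weekday 4` advances to the next Thursday; 2028-10-01 is a Sunday, so it moves forward to 2028-10-05.
26 days remain in October 2028 after the 5th (31 − 5).
Full months from November 2028 through November 2031 contribute their day counts.
Then 29 days into December 2031.
Total: 26 + 30 + 31 + 31 + 28 + 31 + 30 + 31 + 30 + 31 + 31 + 30 + 31 + 30 + 31 + 31 + 28 + 31 + 30 + 31 + 30 + 31 + 31 + 30 + 31 + 30 + 31 + 31 + 28 + 31 + 30 + 31 + 30 + 31 + 31 + 30 + 31 + 30 + 29 = 1180.
The subtraction is earlier − later, so the result is −1180 → -1180.

-1180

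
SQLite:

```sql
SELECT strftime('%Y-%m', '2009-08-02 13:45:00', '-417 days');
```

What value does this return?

2008-06

First apply '-417 days': 2009-08-02 13:45:00 → 2008-06-11 13:45:00.
`%Y-%m` extracts the year-month: 2008-06.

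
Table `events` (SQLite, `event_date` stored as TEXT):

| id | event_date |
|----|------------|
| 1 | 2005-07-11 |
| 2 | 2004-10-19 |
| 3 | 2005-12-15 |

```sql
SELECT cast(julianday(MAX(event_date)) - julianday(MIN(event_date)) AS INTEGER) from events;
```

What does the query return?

422

MIN = 2004-10-19, MAX = 2005-12-15.
12 days remain in October 2004 after the 19th (31 − 19).
Full months from November 2004 through November 2005 contribute their day counts.
Then 15 days into December 2005.
Total: 12 + 30 + 31 + 31 + 28 + 31 + 30 + 31 + 30 + 31 + 31 + 30 + 31 + 30 + 15 = 422.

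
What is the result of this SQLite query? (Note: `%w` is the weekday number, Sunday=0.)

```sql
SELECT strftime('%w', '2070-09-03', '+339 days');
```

6

First apply '+339 days': 2070-09-03 → 2071-08-08.
2071-08-08 is a Saturday; with Sunday=0 that is 6.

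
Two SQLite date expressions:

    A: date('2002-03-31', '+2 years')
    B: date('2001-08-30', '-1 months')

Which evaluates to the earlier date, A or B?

A = 2004-03-31.
B = 2001-07-30.
B is earlier.

B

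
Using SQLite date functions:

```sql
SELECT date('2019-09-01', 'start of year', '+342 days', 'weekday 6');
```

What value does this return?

`start of year` rewinds 2019-09-01 to 2019-01-01.
Applying '+342 days' to 2019-01-01: counting 342 days forward gives 2019-12-09.
`weekday 6` advances to the next Saturday; 2019-12-09 is a Monday, so it moves forward to 2019-12-14.

2019-12-14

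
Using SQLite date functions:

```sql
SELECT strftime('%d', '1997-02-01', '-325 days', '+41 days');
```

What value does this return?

First apply '-325 days', '+41 days': 1997-02-01 → 1996-04-23.
`%d` extracts the 2-digit day of month: 23.

23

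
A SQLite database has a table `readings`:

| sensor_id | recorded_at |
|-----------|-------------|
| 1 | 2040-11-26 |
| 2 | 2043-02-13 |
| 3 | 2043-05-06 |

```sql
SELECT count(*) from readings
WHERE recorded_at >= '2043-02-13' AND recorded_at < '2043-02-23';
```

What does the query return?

1

Rows in [2043-02-13, 2043-02-23): 2043-02-13 → 1 row.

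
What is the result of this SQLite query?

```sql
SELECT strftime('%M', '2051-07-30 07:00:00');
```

`%M` extracts the 2-digit minute: 00.

00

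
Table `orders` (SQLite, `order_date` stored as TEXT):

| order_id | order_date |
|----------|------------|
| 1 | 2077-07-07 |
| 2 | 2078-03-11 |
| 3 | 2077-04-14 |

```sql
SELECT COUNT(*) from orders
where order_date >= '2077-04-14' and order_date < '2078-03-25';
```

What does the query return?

3

Rows in [2077-04-14, 2078-03-25): 2077-07-07, 2078-03-11, 2077-04-14 → 3 rows.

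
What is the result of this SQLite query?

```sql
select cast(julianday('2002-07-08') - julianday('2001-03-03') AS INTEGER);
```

28 days remain in March 2001 after the 3rd (31 − 3).
Full months from April 2001 through June 2002 contribute their day counts.
Then 8 days into July 2002.
Total: 28 + 30 + 31 + 30 + 31 + 31 + 30 + 31 + 30 + 31 + 31 + 28 + 31 + 30 + 31 + 30 + 8 = 492.

492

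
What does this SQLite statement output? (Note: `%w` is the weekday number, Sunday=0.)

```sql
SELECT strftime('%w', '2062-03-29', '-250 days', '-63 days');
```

5

First apply '-250 days', '-63 days': 2062-03-29 → 2061-05-20.
2061-05-20 is a Friday; with Sunday=0 that is 5.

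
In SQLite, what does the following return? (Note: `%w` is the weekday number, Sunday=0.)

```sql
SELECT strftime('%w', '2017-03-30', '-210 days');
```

4

First apply '-210 days': 2017-03-30 → 2016-09-01.
2016-09-01 is a Thursday; with Sunday=0 that is 4.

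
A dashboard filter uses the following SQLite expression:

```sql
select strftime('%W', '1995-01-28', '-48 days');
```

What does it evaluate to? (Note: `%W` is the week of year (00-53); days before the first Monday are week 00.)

First apply '-48 days': 1995-01-28 → 1994-12-11.
1994-12-11 is a Sunday. SQLite's %W counts Mondays since the year started; the result is 49.

49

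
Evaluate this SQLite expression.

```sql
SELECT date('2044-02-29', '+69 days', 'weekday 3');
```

2044-05-11

Applying '+69 days' to 2044-02-29: counting 69 days forward gives 2044-05-08.
`weekday 3` advances to the next Wednesday; 2044-05-08 is a Sunday, so it moves forward to 2044-05-11.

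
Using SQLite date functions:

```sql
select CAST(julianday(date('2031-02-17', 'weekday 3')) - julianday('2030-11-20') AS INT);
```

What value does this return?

91

`weekday 3` advances to the next Wednesday; 2031-02-17 is a Monday, so it moves forward to 2031-02-19.
10 days remain in November 2030 after the 20th (30 − 20).
December 2030: 31 days.
January 2031: 31 days.
Then 19 days into February 2031.
Total: 10 + 31 + 31 + 19 = 91.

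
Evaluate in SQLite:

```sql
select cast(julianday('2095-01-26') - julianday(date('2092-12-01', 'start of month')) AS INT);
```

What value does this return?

`start of month` rewinds 2092-12-01 to 2092-12-01.
30 days remain in December 2092 after the 1st (31 − 1).
Full months from January 2093 through December 2094 contribute their day counts.
Then 26 days into January 2095.
Total: 30 + 31 + 28 + 31 + 30 + 31 + 30 + 31 + 31 + 30 + 31 + 30 + 31 + 31 + 28 + 31 + 30 + 31 + 30 + 31 + 31 + 30 + 31 + 30 + 31 + 26 = 786.

786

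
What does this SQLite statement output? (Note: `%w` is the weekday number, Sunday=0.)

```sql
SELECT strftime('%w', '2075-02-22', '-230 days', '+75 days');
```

4

First apply '-230 days', '+75 days': 2075-02-22 → 2074-09-20.
2074-09-20 is a Thursday; with Sunday=0 that is 4.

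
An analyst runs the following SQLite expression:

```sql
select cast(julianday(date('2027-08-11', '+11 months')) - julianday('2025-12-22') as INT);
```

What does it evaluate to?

932

Adding +11 months to 2027-08-11 gives 2028-07-11.
9 days remain in December 2025 after the 22nd (31 − 22).
Full months from January 2026 through June 2028 contribute their day counts.
Then 11 days into July 2028.
Total: 9 + 31 + 28 + 31 + 30 + 31 + 30 + 31 + 31 + 30 + 31 + 30 + 31 + 31 + 28 + 31 + 30 + 31 + 30 + 31 + 31 + 30 + 31 + 30 + 31 + 31 + 29 + 31 + 30 + 31 + 30 + 11 = 932.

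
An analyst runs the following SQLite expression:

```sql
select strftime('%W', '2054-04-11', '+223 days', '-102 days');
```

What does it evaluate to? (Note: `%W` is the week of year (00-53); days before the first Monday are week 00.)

32

First apply '+223 days', '-102 days': 2054-04-11 → 2054-08-10.
2054-08-10 is a Monday. SQLite's %W counts Mondays since the year started; the result is 32.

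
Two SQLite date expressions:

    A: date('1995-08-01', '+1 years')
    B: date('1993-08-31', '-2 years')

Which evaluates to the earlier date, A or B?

A = 1996-08-01.
B = 1991-08-31.
B is earlier.

B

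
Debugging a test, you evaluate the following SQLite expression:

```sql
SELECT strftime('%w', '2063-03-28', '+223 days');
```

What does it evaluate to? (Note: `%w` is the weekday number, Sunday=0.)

2

First apply '+223 days': 2063-03-28 → 2063-11-06.
2063-11-06 is a Tuesday; with Sunday=0 that is 2.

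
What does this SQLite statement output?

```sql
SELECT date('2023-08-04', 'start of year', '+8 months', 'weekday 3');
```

2023-09-06

`start of year` rewinds 2023-08-04 to 2023-01-01.
Adding +8 months to 2023-01-01 gives 2023-09-01.
`weekday 3` advances to the next Wednesday; 2023-09-01 is a Friday, so it moves forward to 2023-09-06.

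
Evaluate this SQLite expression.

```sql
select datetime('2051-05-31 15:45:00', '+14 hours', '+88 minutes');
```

2051-06-01 07:13:00

+14 hours from 2051-05-31 15:45:00 is 2051-06-01 05:45:00 (crosses midnight).
88 minutes = 1h 28m; +88 minutes from 2051-06-01 05:45:00 is 2051-06-01 07:13:00.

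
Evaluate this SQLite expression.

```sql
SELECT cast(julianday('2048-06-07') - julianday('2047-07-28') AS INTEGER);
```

315

3 days remain in July 2047 after the 28th (31 − 28).
Full months from August 2047 through May 2048 contribute their day counts.
Then 7 days into June 2048.
Total: 3 + 31 + 30 + 31 + 30 + 31 + 31 + 29 + 31 + 30 + 31 + 7 = 315.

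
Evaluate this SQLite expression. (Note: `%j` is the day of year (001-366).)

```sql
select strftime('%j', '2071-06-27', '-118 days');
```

First apply '-118 days': 2071-06-27 → 2071-03-01.
Day-of-year for 2071-03-01: days since 2071-01-01 inclusive = 60, zero-padded to 060.

060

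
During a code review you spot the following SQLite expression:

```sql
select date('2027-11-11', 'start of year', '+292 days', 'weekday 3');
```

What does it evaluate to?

`start of year` rewinds 2027-11-11 to 2027-01-01.
Applying '+292 days' to 2027-01-01: counting 292 days forward gives 2027-10-20.
`weekday 3` advances to the next Wednesday; 2027-10-20 is already a Wednesday, so it stays at 2027-10-20.

2027-10-20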